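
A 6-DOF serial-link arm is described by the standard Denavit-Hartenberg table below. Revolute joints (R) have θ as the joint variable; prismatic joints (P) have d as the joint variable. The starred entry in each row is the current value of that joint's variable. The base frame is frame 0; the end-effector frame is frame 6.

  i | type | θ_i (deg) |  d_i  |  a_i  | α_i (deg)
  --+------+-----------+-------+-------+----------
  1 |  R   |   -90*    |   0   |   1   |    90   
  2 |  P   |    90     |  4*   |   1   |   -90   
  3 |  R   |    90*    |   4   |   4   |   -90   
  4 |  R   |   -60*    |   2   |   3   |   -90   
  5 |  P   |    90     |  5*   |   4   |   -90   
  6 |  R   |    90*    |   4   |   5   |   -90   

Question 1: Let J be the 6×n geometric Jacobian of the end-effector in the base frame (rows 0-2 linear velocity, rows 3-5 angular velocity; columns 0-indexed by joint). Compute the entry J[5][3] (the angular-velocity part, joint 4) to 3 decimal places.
-1.000

axis z_3 = (-0.0000,0.0000,-1.0000); lever o_n−o_3 = (-0.5000,-0.8660,2.0000)
cross product → J_v[:, 3] = (-0.8660,0.5000,0.0000)
J_ω[:, 3] = z_3
entry J[5][3] = -1.0000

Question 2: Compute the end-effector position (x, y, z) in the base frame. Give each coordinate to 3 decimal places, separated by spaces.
-0.500 2.134 3.000

after link 1: o_1 = (0.0000, -1.0000, 0.0000)
after link 2: o_2 = (-4.0000, -1.0000, 1.0000)
after link 3: o_3 = (-0.0000, 3.0000, 1.0000)
after link 4: o_4 = (1.5000, 5.5981, -1.0000)
after link 5: o_5 = (5.8301, 3.0981, 3.0000)
after link 6: o_6 = (-0.5000, 2.1340, 3.0000)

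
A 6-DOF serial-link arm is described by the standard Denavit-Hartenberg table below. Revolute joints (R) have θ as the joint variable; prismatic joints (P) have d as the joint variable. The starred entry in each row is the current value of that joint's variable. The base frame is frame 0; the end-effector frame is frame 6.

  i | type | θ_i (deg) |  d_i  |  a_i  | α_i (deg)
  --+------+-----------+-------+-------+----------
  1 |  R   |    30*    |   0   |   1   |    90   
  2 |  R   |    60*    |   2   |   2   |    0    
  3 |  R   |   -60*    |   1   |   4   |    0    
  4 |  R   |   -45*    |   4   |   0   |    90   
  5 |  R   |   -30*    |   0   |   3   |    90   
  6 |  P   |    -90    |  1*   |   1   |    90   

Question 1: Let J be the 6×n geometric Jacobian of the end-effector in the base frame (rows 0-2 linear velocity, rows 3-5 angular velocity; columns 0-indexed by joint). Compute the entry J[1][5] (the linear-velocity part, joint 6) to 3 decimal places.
0.573

prismatic axis z_5 = (-0.7392,0.5732,0.3536)
J_v[:, 5] = z_5; J_ω[:, 5] = (0,0,0)
entry J[1][5] = 0.5732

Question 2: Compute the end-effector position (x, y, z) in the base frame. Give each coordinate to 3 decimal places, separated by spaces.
9.410 0.082 0.956

after link 1: o_1 = (0.8660, 0.5000, 0.0000)
after link 2: o_2 = (2.7321, -0.7321, 1.7321)
after link 3: o_3 = (6.6962, 0.4019, 1.7321)
after link 4: o_4 = (8.6962, -3.0622, 1.7321)
after link 5: o_5 = (9.5371, -0.8446, -0.1051)
after link 6: o_6 = (9.4103, 0.0822, 0.9556)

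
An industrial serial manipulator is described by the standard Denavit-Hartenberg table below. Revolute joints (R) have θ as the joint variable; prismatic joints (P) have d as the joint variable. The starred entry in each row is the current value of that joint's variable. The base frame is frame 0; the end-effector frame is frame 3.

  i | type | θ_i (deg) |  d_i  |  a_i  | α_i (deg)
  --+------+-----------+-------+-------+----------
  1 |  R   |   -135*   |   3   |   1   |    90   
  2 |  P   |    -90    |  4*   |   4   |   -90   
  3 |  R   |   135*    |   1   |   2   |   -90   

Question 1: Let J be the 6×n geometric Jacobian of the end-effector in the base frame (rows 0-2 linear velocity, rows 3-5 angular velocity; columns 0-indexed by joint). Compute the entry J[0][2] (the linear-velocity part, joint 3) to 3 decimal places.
-1.000

axis z_2 = (-0.7071,-0.7071,0.0000); lever o_n−o_2 = (0.2929,-1.7071,1.4142)
cross product → J_v[:, 2] = (-1.0000,1.0000,1.4142)
J_ω[:, 2] = z_2
entry J[0][2] = -1.0000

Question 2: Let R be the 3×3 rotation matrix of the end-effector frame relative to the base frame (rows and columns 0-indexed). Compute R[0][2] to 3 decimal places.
-0.500

End-effector z-axis (col 2 of R) = (-0.5000,0.5000,0.7071)
R[0][2] = -0.5000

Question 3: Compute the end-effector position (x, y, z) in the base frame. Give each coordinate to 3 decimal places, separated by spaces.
after link 1: o_1 = (-0.7071, -0.7071, 3.0000)
after link 2: o_2 = (-3.5355, 2.1213, -1.0000)
after link 3: o_3 = (-3.2426, 0.4142, 0.4142)

-3.243 0.414 0.414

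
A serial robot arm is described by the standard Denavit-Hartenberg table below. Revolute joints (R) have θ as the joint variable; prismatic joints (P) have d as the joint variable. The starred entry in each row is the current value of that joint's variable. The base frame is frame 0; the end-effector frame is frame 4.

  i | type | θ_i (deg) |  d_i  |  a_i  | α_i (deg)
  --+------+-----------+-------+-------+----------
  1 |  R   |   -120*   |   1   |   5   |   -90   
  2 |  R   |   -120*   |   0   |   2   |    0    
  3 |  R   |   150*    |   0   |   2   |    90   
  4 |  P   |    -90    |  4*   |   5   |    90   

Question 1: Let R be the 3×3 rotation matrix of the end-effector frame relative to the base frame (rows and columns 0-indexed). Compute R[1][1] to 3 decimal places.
End-effector y-axis (col 1 of R) = (-0.2500,-0.4330,0.8660)
R[1][1] = -0.4330

-0.433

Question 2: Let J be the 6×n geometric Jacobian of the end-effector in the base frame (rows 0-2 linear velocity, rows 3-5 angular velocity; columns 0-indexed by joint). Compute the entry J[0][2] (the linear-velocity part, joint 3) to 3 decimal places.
-1.232

axis z_2 = (0.8660,-0.5000,0.0000); lever o_n−o_2 = (-6.1962,-0.7321,2.4641)
cross product → J_v[:, 2] = (-1.2321,-2.1340,-3.7321)
J_ω[:, 2] = z_2
entry J[0][2] = -1.2321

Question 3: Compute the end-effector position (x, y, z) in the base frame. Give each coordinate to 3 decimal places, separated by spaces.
-8.196 -4.196 5.196

after link 1: o_1 = (-2.5000, -4.3301, 1.0000)
after link 2: o_2 = (-2.0000, -3.4641, 2.7321)
after link 3: o_3 = (-2.8660, -4.9641, 1.7321)
after link 4: o_4 = (-8.1962, -4.1962, 5.1962)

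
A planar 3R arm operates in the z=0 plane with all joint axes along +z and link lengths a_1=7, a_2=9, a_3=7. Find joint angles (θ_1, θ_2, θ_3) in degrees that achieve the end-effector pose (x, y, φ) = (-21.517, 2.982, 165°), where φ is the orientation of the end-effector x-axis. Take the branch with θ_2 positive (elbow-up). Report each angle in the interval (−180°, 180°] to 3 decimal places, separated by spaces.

150.001 45.000 -30.002

wrist centre = target − a_3·(cos φ, sin φ) = (-14.7555, 1.1703)
cos θ_2 = (219.0949−7²−9²)/(2·7·9) = 0.7071; θ_2 = 45.0004° (elbow-up)
β = atan2(1.1703,-14.7555) = 175.4653°; ψ = atan2(6.3640,13.3639) = 25.4642°
θ_1 = β − ψ = 150.0012°
θ_3 = φ − θ_1 − θ_2 = -30.0016° (wrapped to (-180°,180°])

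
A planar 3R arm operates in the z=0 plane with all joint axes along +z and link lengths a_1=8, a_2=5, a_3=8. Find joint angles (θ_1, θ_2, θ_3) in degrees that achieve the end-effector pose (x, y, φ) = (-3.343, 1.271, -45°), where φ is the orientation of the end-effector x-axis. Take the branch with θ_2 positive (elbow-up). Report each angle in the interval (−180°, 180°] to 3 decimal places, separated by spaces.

119.999 60.006 134.995

wrist centre = target − a_3·(cos φ, sin φ) = (-8.9999, 6.9279)
cos θ_2 = (128.9925−8²−5²)/(2·8·5) = 0.4999; θ_2 = 60.0062° (elbow-up)
β = atan2(6.9279,-8.9999) = 142.4119°; ψ = atan2(4.3304,10.4995) = 22.4131°
θ_1 = β − ψ = 119.9988°
θ_3 = φ − θ_1 − θ_2 = 134.9950° (wrapped to (-180°,180°])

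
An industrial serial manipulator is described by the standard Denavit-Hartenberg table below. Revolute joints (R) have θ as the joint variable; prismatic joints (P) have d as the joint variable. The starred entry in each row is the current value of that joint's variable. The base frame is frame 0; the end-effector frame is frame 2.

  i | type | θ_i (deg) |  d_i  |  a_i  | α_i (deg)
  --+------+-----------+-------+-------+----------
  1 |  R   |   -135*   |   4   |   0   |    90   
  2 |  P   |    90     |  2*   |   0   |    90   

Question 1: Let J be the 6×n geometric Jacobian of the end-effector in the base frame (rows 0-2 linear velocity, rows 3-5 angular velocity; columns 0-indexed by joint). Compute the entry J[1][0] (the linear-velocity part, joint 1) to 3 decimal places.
axis z_0 = ẑ; lever o_n−o_0 = (-1.4142,1.4142,4.0000)
cross product → J_v[:, 0] = (-1.4142,-1.4142,0.0000)
J_ω[:, 0] = z_0
entry J[1][0] = -1.4142

-1.414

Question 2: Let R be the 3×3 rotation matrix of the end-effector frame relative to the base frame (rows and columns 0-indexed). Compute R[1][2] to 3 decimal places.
-0.707

End-effector z-axis (col 2 of R) = (-0.7071,-0.7071,-0.0000)
R[1][2] = -0.7071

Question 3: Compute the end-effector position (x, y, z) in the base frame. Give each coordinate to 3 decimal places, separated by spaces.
after link 1: o_1 = (0.0000, 0.0000, 4.0000)
after link 2: o_2 = (-1.4142, 1.4142, 4.0000)

-1.414 1.414 4.000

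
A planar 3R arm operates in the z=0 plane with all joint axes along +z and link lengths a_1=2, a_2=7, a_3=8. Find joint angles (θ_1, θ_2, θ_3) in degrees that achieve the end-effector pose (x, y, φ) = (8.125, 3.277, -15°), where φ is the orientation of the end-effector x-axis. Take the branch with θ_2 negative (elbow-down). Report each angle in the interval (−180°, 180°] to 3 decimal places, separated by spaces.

-135.017 -149.987 -89.996

wrist centre = target − a_3·(cos φ, sin φ) = (0.3976, 5.3476)
cos θ_2 = (28.7544−2²−7²)/(2·2·7) = -0.8659; θ_2 = -149.9873° (elbow-down)
β = atan2(5.3476,0.3976) = 85.7479°; ψ = atan2(-3.5013,-4.0614) = -139.2353°
θ_1 = β − ψ = 224.9831°
θ_3 = φ − θ_1 − θ_2 = -89.9958° (wrapped to (-180°,180°])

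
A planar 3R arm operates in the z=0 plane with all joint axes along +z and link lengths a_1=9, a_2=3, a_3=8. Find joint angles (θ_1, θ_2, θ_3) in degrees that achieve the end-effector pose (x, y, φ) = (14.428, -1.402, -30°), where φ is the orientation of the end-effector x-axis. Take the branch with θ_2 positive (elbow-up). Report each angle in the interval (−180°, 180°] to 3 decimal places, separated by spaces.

0.000 120.004 -150.004

wrist centre = target − a_3·(cos φ, sin φ) = (7.4998, 2.5980)
cos θ_2 = (62.9966−9²−3²)/(2·9·3) = -0.5001; θ_2 = 120.0042° (elbow-up)
β = atan2(2.5980,7.4998) = 19.1066°; ψ = atan2(2.5980,7.4998) = 19.1063°
θ_1 = β − ψ = 0.0003°
θ_3 = φ − θ_1 − θ_2 = -150.0045° (wrapped to (-180°,180°])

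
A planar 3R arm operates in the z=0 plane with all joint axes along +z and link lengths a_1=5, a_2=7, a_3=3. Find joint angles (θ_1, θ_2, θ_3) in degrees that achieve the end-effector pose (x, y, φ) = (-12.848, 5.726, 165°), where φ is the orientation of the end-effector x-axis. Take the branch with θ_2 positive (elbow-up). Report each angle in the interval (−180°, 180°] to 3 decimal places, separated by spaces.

wrist centre = target − a_3·(cos φ, sin φ) = (-9.9502, 4.9495)
cos θ_2 = (123.5049−5²−7²)/(2·5·7) = 0.7072; θ_2 = 44.9914° (elbow-up)
β = atan2(4.9495,-9.9502) = 153.5529°; ψ = atan2(4.9490,9.9505) = 26.4440°
θ_1 = β − ψ = 127.1088°
θ_3 = φ − θ_1 − θ_2 = -7.1002° (wrapped to (-180°,180°])

127.109 44.991 -7.100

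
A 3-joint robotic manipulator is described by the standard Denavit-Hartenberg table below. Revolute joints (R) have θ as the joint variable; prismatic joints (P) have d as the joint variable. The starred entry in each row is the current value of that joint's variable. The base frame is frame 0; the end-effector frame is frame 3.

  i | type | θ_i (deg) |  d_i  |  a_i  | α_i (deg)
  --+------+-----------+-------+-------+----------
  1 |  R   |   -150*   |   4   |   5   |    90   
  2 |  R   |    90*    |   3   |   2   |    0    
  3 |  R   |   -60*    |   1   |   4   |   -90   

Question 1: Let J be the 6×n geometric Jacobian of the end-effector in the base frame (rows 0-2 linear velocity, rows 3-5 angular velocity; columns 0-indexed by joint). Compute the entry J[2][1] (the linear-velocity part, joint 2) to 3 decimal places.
3.464

axis z_1 = (-0.5000,0.8660,0.0000); lever o_n−o_1 = (-5.0000,1.7321,4.0000)
cross product → J_v[:, 1] = (3.4641,2.0000,3.4641)
J_ω[:, 1] = z_1
entry J[2][1] = 3.4641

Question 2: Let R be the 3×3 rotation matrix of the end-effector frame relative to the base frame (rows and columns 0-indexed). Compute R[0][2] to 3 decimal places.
0.433

End-effector z-axis (col 2 of R) = (0.4330,0.2500,0.8660)
R[0][2] = 0.4330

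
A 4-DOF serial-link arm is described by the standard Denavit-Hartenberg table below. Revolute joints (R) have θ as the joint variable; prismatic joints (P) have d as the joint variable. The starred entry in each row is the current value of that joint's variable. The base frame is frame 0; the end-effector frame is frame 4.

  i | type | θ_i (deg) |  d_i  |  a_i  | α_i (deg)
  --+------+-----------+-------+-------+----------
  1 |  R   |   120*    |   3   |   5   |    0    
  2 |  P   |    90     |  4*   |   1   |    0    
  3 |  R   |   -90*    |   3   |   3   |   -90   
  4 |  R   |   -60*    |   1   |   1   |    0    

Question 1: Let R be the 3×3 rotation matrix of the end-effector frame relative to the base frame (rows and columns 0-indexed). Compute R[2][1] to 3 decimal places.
-0.500

End-effector y-axis (col 1 of R) = (-0.4330,0.7500,-0.5000)
R[2][1] = -0.5000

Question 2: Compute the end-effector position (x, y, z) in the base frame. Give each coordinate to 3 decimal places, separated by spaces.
-5.982 6.361 10.866

after link 1: o_1 = (-2.5000, 4.3301, 3.0000)
after link 2: o_2 = (-3.3660, 3.8301, 7.0000)
after link 3: o_3 = (-4.8660, 6.4282, 10.0000)
after link 4: o_4 = (-5.9821, 6.3612, 10.8660)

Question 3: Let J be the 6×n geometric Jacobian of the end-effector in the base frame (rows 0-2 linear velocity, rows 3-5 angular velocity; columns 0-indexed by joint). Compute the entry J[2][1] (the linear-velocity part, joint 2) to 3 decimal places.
1.000

prismatic axis z_1 = (0.0000,0.0000,1.0000)
J_v[:, 1] = z_1; J_ω[:, 1] = (0,0,0)
entry J[2][1] = 1.0000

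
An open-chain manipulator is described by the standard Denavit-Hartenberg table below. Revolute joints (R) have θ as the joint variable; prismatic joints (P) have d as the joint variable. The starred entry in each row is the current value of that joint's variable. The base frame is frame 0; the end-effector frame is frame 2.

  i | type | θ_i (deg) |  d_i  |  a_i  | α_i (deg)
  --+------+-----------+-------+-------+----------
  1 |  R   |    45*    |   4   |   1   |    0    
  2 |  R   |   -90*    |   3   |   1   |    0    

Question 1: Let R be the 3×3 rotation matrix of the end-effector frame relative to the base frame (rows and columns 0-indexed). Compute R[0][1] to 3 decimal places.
0.707

End-effector y-axis (col 1 of R) = (0.7071,0.7071,0.0000)
R[0][1] = 0.7071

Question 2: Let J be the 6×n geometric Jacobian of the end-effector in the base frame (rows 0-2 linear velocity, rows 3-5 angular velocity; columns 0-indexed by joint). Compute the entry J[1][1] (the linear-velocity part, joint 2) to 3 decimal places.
axis z_1 = (0.0000,0.0000,1.0000); lever o_n−o_1 = (0.7071,-0.7071,3.0000)
cross product → J_v[:, 1] = (0.7071,0.7071,-0.0000)
J_ω[:, 1] = z_1
entry J[1][1] = 0.7071

0.707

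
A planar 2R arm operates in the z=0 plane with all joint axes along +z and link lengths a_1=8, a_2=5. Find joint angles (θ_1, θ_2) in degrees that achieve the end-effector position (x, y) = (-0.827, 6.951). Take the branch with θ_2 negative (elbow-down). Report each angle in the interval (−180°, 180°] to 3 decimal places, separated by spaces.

cos θ_2 = (49.0003−8²−5²)/(2·8·5) = -0.5000; θ_2 = -119.9997° (elbow-down)
β = atan2(6.9510,-0.8270) = 96.7849°; ψ = atan2(-4.3301,5.5000) = -38.2132°
θ_1 = β − ψ = 134.9981°

134.998 -120.000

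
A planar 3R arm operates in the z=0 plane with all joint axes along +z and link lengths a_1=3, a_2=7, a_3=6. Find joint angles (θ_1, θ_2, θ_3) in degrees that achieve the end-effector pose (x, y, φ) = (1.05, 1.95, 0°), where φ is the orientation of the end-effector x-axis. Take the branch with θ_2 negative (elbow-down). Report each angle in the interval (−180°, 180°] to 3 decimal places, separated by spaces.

-90.010 -134.993 -134.997

wrist centre = target − a_3·(cos φ, sin φ) = (-4.9500, 1.9500)
cos θ_2 = (28.3050−3²−7²)/(2·3·7) = -0.7070; θ_2 = -134.9933° (elbow-down)
β = atan2(1.9500,-4.9500) = 158.4986°; ψ = atan2(-4.9503,-1.9492) = -111.4918°
θ_1 = β − ψ = 269.9904°
θ_3 = φ − θ_1 − θ_2 = -134.9971° (wrapped to (-180°,180°])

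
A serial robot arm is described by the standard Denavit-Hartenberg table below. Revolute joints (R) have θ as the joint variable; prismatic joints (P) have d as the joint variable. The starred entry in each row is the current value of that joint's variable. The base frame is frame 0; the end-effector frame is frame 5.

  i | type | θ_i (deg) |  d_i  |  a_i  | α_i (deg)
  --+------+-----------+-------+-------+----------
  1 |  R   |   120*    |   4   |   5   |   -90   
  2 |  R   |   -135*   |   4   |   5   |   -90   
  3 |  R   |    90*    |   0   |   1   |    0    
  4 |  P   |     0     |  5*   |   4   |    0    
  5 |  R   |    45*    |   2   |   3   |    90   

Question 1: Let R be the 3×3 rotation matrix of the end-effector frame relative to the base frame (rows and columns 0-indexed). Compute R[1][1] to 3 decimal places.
0.612

End-effector y-axis (col 1 of R) = (-0.3536,0.6124,0.7071)
R[1][1] = 0.6124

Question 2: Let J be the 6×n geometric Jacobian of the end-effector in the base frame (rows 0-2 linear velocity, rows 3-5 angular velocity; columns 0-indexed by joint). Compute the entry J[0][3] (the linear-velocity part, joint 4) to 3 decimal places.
-0.354

prismatic axis z_3 = (-0.3536,0.6124,0.7071)
J_v[:, 3] = z_3; J_ω[:, 3] = (0,0,0)
entry J[0][3] = -0.3536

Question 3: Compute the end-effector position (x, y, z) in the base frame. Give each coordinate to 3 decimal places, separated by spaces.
after link 1: o_1 = (-2.5000, 4.3301, 4.0000)
after link 2: o_2 = (-4.1963, -0.7317, 7.5355)
after link 3: o_3 = (-3.3303, -0.2317, 7.5355)
after link 4: o_4 = (-1.6340, 4.8301, 11.0711)
after link 5: o_5 = (-1.2540, 8.4146, 10.9853)

-1.254 8.415 10.985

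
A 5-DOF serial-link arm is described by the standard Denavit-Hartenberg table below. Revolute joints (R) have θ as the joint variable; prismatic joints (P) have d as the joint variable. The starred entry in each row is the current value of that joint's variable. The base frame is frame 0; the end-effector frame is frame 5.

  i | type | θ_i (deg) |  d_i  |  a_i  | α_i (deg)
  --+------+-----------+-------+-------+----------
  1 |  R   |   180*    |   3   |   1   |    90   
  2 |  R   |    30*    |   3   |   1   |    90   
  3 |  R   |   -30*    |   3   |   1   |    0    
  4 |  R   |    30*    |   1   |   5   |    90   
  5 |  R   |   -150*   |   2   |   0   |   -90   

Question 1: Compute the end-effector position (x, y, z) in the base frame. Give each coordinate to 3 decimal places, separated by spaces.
-8.946 0.500 2.969

after link 1: o_1 = (-1.0000, 0.0000, 3.0000)
after link 2: o_2 = (-1.8660, 3.0000, 3.5000)
after link 3: o_3 = (-4.1160, 2.5000, 1.3349)
after link 4: o_4 = (-8.9462, 2.5000, 2.9689)
after link 5: o_5 = (-8.9462, 0.5000, 2.9689)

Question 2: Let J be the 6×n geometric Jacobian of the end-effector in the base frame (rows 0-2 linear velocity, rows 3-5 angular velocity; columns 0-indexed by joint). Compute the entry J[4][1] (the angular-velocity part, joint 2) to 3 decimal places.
axis z_1 = (0.0000,1.0000,0.0000); lever o_n−o_1 = (-7.9462,0.5000,-0.0311)
cross product → J_v[:, 1] = (-0.0311,-0.0000,7.9462)
J_ω[:, 1] = z_1
entry J[4][1] = 1.0000

1.000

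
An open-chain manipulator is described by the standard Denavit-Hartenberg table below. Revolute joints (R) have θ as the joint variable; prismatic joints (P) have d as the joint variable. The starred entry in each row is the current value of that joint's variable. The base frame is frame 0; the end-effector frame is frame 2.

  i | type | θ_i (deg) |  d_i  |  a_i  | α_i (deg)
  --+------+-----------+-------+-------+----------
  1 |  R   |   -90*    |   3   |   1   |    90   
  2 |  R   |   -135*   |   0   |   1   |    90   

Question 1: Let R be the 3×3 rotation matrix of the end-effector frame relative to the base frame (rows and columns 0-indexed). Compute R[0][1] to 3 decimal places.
End-effector y-axis (col 1 of R) = (-1.0000,-0.0000,0.0000)
R[0][1] = -1.0000

-1.000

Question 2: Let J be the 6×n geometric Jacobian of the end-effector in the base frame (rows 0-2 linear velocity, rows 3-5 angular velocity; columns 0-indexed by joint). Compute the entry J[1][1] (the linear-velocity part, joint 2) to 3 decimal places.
axis z_1 = (-1.0000,-0.0000,0.0000); lever o_n−o_1 = (-0.0000,0.7071,-0.7071)
cross product → J_v[:, 1] = (0.0000,-0.7071,-0.7071)
J_ω[:, 1] = z_1
entry J[1][1] = -0.7071

-0.707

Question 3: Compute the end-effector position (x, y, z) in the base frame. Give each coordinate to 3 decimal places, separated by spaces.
after link 1: o_1 = (0.0000, -1.0000, 3.0000)
after link 2: o_2 = (-0.0000, -0.2929, 2.2929)

-0.000 -0.293 2.293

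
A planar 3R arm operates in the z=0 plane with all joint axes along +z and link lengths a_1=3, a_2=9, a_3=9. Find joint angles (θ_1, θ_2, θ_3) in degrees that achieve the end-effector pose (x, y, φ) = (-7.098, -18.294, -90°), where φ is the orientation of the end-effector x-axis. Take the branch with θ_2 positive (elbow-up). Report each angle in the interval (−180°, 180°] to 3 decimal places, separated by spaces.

wrist centre = target − a_3·(cos φ, sin φ) = (-7.0980, -9.2940)
cos θ_2 = (136.7600−3²−9²)/(2·3·9) = 0.8659; θ_2 = 30.0113° (elbow-up)
β = atan2(-9.2940,-7.0980) = -127.3696°; ψ = atan2(4.5015,10.7933) = 22.6394°
θ_1 = β − ψ = -150.0090°
θ_3 = φ − θ_1 − θ_2 = 29.9977° (wrapped to (-180°,180°])

-150.009 30.011 29.998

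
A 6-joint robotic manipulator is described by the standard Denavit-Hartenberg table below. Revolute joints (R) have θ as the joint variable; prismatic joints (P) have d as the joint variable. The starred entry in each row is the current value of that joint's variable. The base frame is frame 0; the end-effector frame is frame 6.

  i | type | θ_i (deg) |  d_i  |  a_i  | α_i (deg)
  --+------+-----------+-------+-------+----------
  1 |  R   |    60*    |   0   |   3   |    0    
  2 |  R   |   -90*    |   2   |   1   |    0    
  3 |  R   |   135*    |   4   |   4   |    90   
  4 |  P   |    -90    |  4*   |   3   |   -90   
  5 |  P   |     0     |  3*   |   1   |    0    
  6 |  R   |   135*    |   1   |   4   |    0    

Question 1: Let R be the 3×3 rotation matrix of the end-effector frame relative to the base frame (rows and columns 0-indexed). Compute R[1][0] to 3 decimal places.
-0.183

End-effector x-axis (col 0 of R) = (-0.6830,-0.1830,0.7071)
R[1][0] = -0.1830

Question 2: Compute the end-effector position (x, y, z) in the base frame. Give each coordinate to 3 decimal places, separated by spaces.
after link 1: o_1 = (1.5000, 2.5981, 0.0000)
after link 2: o_2 = (2.3660, 2.0981, 2.0000)
after link 3: o_3 = (1.3307, 5.9618, 6.0000)
after link 4: o_4 = (5.1945, 6.9971, 3.0000)
after link 5: o_5 = (4.4180, 9.8948, 2.0000)
after link 6: o_6 = (1.4271, 10.1287, 4.8284)

1.427 10.129 4.828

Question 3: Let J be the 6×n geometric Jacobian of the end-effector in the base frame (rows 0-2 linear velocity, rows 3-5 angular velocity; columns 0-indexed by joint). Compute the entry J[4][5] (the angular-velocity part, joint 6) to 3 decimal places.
axis z_5 = (-0.2588,0.9659,0.0000); lever o_n−o_5 = (-2.9909,0.2339,2.8284)
cross product → J_v[:, 5] = (2.7321,0.7321,2.8284)
J_ω[:, 5] = z_5
entry J[4][5] = 0.9659

0.966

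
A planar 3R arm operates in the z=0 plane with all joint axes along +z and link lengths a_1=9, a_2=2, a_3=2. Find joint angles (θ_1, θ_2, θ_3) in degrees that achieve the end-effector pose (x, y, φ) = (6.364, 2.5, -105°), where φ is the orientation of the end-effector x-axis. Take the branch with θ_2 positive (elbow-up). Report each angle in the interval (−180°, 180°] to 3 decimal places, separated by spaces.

wrist centre = target − a_3·(cos φ, sin φ) = (6.8816, 4.4319)
cos θ_2 = (66.9983−9²−2²)/(2·9·2) = -0.5000; θ_2 = 120.0032° (elbow-up)
β = atan2(4.4319,6.8816) = 32.7820°; ψ = atan2(1.7320,7.9999) = 12.2161°
θ_1 = β − ψ = 20.5659°
θ_3 = φ − θ_1 − θ_2 = 114.4309° (wrapped to (-180°,180°])

20.566 120.003 114.431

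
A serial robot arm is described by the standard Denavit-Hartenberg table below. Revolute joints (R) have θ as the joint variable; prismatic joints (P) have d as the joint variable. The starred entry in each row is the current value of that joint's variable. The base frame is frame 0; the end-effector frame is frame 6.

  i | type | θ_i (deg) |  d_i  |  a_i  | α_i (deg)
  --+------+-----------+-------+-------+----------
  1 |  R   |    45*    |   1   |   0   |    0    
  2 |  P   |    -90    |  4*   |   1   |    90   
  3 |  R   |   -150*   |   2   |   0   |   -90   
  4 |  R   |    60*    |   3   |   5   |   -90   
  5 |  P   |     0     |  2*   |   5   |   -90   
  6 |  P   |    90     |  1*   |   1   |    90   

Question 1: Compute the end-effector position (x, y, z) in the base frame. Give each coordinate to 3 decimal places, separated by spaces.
after link 1: o_1 = (0.0000, 0.0000, 1.0000)
after link 2: o_2 = (0.7071, -0.7071, 5.0000)
after link 3: o_3 = (-0.7071, -2.1213, 5.0000)
after link 4: o_4 = (1.8845, 1.4108, 1.1519)
after link 5: o_5 = (5.1832, 5.6501, 0.7679)
after link 6: o_6 = (3.9457, 6.1804, 1.2010)

3.946 6.180 1.201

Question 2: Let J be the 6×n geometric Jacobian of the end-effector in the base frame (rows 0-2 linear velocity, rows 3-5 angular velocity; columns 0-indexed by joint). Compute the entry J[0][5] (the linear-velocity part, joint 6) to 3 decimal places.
prismatic axis z_5 = (-0.3536,0.3536,0.8660)
J_v[:, 5] = z_5; J_ω[:, 5] = (0,0,0)
entry J[0][5] = -0.3536

-0.354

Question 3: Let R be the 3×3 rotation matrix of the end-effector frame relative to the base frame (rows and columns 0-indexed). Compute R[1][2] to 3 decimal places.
End-effector z-axis (col 2 of R) = (0.3062,0.9186,-0.2500)
R[1][2] = 0.9186

0.919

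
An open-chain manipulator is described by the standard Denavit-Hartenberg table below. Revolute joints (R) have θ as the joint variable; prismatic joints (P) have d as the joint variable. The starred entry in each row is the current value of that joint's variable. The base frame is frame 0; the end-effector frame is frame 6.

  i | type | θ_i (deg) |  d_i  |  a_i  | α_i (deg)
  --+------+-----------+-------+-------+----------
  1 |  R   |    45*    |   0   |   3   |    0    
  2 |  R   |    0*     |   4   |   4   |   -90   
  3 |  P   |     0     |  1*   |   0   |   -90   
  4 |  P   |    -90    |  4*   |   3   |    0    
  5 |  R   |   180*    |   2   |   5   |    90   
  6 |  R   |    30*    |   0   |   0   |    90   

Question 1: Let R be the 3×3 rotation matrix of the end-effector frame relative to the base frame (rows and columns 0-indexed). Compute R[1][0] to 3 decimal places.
End-effector x-axis (col 0 of R) = (0.6124,-0.6124,-0.5000)
R[1][0] = -0.6124

-0.612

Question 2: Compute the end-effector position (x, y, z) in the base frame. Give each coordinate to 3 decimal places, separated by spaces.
after link 1: o_1 = (2.1213, 2.1213, 0.0000)
after link 2: o_2 = (4.9497, 4.9497, 4.0000)
after link 3: o_3 = (4.2426, 5.6569, 4.0000)
after link 4: o_4 = (2.1213, 7.7782, 0.0000)
after link 5: o_5 = (5.6569, 4.2426, -2.0000)
after link 6: o_6 = (5.6569, 4.2426, -2.0000)

5.657 4.243 -2.000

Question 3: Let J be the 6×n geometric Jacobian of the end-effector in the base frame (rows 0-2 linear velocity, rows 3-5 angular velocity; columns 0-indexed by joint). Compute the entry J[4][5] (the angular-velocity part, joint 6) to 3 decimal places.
0.707

axis z_5 = (0.7071,0.7071,-0.0000); lever o_n−o_5 = (0.0000,0.0000,0.0000)
cross product → J_v[:, 5] = (0.0000,-0.0000,0.0000)
J_ω[:, 5] = z_5
entry J[4][5] = 0.7071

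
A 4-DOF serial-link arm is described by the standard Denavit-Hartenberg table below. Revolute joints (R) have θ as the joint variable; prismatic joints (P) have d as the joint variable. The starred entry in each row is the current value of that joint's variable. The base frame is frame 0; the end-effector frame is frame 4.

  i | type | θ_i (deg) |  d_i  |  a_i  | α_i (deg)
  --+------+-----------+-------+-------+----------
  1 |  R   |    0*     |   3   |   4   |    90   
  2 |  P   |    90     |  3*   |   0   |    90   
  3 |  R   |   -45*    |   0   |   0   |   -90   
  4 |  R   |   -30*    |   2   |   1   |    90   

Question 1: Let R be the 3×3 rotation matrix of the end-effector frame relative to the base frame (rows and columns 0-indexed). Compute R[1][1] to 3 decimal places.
End-effector y-axis (col 1 of R) = (0.0000,-0.7071,0.7071)
R[1][1] = -0.7071

-0.707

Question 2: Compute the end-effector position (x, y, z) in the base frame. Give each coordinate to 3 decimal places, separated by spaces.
4.500 -3.802 5.027

after link 1: o_1 = (4.0000, 0.0000, 3.0000)
after link 2: o_2 = (4.0000, -3.0000, 3.0000)
after link 3: o_3 = (4.0000, -3.0000, 3.0000)
after link 4: o_4 = (4.5000, -3.8018, 5.0266)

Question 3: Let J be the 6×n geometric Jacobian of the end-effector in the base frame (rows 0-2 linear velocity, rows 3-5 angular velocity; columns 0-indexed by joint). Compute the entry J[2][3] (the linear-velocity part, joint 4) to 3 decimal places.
axis z_3 = (0.0000,-0.7071,0.7071); lever o_n−o_3 = (0.5000,-0.8018,2.0266)
cross product → J_v[:, 3] = (-0.8660,0.3536,0.3536)
J_ω[:, 3] = z_3
entry J[2][3] = 0.3536

0.354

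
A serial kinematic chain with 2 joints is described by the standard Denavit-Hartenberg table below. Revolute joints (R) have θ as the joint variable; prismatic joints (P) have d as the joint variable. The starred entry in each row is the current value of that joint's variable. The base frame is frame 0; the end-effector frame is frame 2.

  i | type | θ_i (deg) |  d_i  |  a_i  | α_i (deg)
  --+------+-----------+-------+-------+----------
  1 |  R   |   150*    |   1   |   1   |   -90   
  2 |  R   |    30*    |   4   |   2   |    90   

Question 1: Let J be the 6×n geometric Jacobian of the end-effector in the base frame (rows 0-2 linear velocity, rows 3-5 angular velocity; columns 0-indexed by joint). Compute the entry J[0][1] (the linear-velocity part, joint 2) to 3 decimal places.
axis z_1 = (-0.5000,-0.8660,0.0000); lever o_n−o_1 = (-3.5000,-2.5981,-1.0000)
cross product → J_v[:, 1] = (0.8660,-0.5000,-1.7321)
J_ω[:, 1] = z_1
entry J[0][1] = 0.8660

0.866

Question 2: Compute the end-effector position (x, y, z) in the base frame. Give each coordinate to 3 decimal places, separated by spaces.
after link 1: o_1 = (-0.8660, 0.5000, 1.0000)
after link 2: o_2 = (-4.3660, -2.0981, 0.0000)

-4.366 -2.098 0.000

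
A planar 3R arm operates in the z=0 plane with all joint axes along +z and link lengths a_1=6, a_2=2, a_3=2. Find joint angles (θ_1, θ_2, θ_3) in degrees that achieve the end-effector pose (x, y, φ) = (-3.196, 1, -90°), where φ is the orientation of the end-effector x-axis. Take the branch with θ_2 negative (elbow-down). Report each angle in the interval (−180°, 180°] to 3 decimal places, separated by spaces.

wrist centre = target − a_3·(cos φ, sin φ) = (-3.1960, 3.0000)
cos θ_2 = (19.2144−6²−2²)/(2·6·2) = -0.8661; θ_2 = -150.0047° (elbow-down)
β = atan2(3.0000,-3.1960) = 136.8119°; ψ = atan2(-0.9999,4.2679) = -13.1852°
θ_1 = β − ψ = 149.9971°
θ_3 = φ − θ_1 − θ_2 = -89.9924° (wrapped to (-180°,180°])

149.997 -150.005 -89.992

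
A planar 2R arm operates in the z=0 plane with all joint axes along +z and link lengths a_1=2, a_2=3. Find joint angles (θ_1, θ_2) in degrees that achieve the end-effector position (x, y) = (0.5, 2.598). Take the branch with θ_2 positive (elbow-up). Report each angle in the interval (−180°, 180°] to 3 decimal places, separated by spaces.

cos θ_2 = (6.9996−2²−3²)/(2·2·3) = -0.5000; θ_2 = 120.0022° (elbow-up)
β = atan2(2.5980,0.5000) = 79.1063°; ψ = atan2(2.5980,0.4999) = 79.1085°
θ_1 = β − ψ = -0.0022°

-0.002 120.002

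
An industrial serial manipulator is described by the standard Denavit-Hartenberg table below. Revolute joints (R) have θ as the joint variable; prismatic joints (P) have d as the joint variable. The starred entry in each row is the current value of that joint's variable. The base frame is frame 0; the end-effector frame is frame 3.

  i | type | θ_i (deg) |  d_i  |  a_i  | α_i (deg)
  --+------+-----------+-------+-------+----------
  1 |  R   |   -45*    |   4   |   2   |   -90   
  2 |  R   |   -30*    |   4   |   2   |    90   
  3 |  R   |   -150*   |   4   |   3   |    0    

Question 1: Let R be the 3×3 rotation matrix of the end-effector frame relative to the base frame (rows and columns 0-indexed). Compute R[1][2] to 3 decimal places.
0.354

End-effector z-axis (col 2 of R) = (-0.3536,0.3536,0.8660)
R[1][2] = 0.3536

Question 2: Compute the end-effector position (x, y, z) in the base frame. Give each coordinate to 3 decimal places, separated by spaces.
after link 1: o_1 = (1.4142, -1.4142, 4.0000)
after link 2: o_2 = (5.4674, 0.1895, 5.0000)
after link 3: o_3 = (1.4015, 2.1340, 7.1651)

1.402 2.134 7.165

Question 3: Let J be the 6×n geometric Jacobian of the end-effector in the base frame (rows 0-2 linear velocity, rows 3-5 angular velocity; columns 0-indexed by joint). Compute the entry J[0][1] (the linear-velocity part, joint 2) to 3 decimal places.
2.238

axis z_1 = (0.7071,0.7071,0.0000); lever o_n−o_1 = (-0.0127,3.5482,3.1651)
cross product → J_v[:, 1] = (2.2380,-2.2380,2.5179)
J_ω[:, 1] = z_1
entry J[0][1] = 2.2380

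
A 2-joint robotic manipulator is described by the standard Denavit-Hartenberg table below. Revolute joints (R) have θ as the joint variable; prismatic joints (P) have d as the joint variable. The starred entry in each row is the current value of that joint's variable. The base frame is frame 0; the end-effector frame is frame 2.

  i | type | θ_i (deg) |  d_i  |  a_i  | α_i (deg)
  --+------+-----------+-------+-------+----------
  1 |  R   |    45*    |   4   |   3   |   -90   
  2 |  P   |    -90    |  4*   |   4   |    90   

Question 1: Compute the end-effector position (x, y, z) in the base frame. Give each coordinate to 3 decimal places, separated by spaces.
after link 1: o_1 = (2.1213, 2.1213, 4.0000)
after link 2: o_2 = (-0.7071, 4.9497, 8.0000)

-0.707 4.950 8.000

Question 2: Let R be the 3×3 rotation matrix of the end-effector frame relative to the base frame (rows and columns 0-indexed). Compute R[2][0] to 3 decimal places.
1.000

End-effector x-axis (col 0 of R) = (0.0000,-0.0000,1.0000)
R[2][0] = 1.0000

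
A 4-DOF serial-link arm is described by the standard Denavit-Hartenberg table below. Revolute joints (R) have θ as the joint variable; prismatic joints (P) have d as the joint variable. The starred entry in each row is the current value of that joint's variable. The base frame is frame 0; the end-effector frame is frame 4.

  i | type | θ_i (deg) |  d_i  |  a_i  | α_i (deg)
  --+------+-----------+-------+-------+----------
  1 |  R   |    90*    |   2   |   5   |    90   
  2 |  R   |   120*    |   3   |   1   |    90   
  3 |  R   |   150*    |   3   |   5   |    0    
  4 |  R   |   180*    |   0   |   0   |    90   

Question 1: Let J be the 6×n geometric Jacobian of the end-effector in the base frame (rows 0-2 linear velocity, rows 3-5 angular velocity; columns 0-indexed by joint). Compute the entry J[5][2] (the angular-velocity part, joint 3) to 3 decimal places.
0.500

axis z_2 = (0.0000,0.8660,0.5000); lever o_n−o_2 = (2.5000,4.7631,-2.2500)
cross product → J_v[:, 2] = (-4.3301,1.2500,-2.1651)
J_ω[:, 2] = z_2
entry J[5][2] = 0.5000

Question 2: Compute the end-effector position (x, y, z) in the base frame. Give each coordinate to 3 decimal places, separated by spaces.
5.500 9.263 0.616

after link 1: o_1 = (0.0000, 5.0000, 2.0000)
after link 2: o_2 = (3.0000, 4.5000, 2.8660)
after link 3: o_3 = (5.5000, 9.2631, 0.6160)
after link 4: o_4 = (5.5000, 9.2631, 0.6160)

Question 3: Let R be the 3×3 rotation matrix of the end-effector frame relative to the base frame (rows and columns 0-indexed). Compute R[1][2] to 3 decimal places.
0.250

End-effector z-axis (col 2 of R) = (-0.8660,0.2500,-0.4330)
R[1][2] = 0.2500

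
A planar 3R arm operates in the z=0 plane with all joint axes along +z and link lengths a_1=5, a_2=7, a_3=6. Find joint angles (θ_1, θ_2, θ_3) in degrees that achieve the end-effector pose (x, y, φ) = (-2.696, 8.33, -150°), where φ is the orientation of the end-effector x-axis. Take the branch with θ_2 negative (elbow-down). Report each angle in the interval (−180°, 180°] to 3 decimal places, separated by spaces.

wrist centre = target − a_3·(cos φ, sin φ) = (2.5002, 11.3300)
cos θ_2 = (134.6197−5²−7²)/(2·5·7) = 0.8660; θ_2 = -30.0035° (elbow-down)
β = atan2(11.3300,2.5002) = 77.5562°; ψ = atan2(-3.5004,11.0620) = -17.5591°
θ_1 = β − ψ = 95.1152°
θ_3 = φ − θ_1 − θ_2 = 144.8882° (wrapped to (-180°,180°])

95.115 -30.003 144.888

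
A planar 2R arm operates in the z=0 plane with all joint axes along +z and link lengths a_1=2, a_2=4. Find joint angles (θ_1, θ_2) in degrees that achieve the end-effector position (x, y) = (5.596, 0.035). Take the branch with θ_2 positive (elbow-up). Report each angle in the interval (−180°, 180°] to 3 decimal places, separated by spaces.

cos θ_2 = (31.3164−2²−4²)/(2·2·4) = 0.7073; θ_2 = 44.9862° (elbow-up)
β = atan2(0.0350,5.5960) = 0.3583°; ψ = atan2(2.8277,4.8291) = 30.3516°
θ_1 = β − ψ = -29.9933°

-29.993 44.986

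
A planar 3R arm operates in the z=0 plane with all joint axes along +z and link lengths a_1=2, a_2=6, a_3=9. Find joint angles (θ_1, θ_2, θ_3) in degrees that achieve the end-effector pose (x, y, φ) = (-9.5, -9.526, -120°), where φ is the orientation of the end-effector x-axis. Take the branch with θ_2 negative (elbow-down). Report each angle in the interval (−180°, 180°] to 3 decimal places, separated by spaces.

-60.000 -120.003 60.003

wrist centre = target − a_3·(cos φ, sin φ) = (-5.0000, -1.7318)
cos θ_2 = (27.9990−2²−6²)/(2·2·6) = -0.5000; θ_2 = -120.0027° (elbow-down)
β = atan2(-1.7318,-5.0000) = -160.8963°; ψ = atan2(-5.1960,-1.0002) = -100.8963°
θ_1 = β − ψ = -60.0000°
θ_3 = φ − θ_1 − θ_2 = 60.0027° (wrapped to (-180°,180°])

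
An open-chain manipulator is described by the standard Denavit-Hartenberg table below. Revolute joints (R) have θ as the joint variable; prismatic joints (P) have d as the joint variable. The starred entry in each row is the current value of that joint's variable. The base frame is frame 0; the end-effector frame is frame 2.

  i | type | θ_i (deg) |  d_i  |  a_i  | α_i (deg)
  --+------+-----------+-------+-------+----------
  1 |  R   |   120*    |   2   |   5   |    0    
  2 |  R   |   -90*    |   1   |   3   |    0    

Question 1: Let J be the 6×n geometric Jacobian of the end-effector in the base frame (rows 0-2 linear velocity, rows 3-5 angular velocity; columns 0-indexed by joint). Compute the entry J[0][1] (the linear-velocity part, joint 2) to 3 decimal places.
-1.500

axis z_1 = (0.0000,0.0000,1.0000); lever o_n−o_1 = (2.5981,1.5000,1.0000)
cross product → J_v[:, 1] = (-1.5000,2.5981,0.0000)
J_ω[:, 1] = z_1
entry J[0][1] = -1.5000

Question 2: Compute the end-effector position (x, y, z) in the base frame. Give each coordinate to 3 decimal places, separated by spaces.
after link 1: o_1 = (-2.5000, 4.3301, 2.0000)
after link 2: o_2 = (0.0981, 5.8301, 3.0000)

0.098 5.830 3.000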